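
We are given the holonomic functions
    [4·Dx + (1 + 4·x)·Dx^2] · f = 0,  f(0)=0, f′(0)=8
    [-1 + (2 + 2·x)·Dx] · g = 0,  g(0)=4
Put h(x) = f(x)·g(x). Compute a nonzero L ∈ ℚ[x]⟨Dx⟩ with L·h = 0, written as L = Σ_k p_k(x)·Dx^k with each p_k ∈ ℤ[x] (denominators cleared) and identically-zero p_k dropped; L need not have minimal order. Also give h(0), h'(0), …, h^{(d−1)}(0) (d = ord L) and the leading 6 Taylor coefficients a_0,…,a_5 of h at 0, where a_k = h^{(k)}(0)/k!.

f: a_k = 0, 8, -16, 128/3, -128, 2048/5, …
g: a_k = 4, 2, -1/2, 1/4, -5/32, 7/64, …
L₀ := L_f ⊗_s L_g (sym. prod.), ord ≤ 2.
L = (-5 + 4·x) + (12 + 12·x)·Dx + (4 + 24·x + 36·x^2 + 16·x^3)·Dx^2  (order 2).
h: a_k = 0, 32, -48, 404/3, -1250/3, 81349/60, …
ICs: h(0) = 0, h′(0) = 32.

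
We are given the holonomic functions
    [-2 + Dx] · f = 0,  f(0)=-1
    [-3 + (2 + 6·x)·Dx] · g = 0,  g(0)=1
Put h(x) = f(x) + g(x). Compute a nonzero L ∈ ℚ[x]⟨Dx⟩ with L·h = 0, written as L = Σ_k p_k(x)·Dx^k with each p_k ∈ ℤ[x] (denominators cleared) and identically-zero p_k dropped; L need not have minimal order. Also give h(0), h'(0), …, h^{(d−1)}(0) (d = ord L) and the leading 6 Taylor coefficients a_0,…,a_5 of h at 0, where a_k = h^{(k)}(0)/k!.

f: a_k = -1, -2, -2, -4/3, -2/3, -4/15, …
g: a_k = 1, 3/2, -9/8, 27/16, -405/128, 1701/256, …
Sum ⇒ L₀ = lclm(L_f,L_g) in ℚ(x)⟨Dx⟩.
L = (42 + 72·x) + (-25 - 96·x - 144·x^2)·Dx + (2 + 30·x + 72·x^2)·Dx^2  (order 2).
h: a_k = 0, -1/2, -25/8, 17/48, -1471/384, 24491/3840, …
ICs: h(0) = 0, h′(0) = -1/2.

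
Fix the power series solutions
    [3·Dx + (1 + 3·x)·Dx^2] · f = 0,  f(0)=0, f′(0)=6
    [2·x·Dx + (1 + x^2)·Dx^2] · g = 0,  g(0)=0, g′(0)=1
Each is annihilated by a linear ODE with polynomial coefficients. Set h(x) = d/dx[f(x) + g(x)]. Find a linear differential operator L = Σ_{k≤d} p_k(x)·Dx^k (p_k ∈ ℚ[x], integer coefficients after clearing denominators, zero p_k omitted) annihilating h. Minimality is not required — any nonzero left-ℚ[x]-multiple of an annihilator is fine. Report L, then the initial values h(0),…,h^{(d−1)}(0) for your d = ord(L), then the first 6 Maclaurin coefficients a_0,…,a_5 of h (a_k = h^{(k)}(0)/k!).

f: a_k = 0, 6, -9, 18, -81/2, 486/5, …
g: a_k = 0, 1, 0, -1/3, 0, 1/5, …
Sum ⇒ L₀ = lclm(L_f,L_g) in ℚ(x)⟨Dx⟩.
h=h₀': d/dx-closure on L₀ ⇒ L.
L = (-6 - 54·x + 18·x^2 + 18·x^3) + (-20 - 12·x - 48·x^2 + 36·x^3 + 36·x^4)·Dx + (-3 - 7·x + 6·x^2 + 2·x^3 + 9·x^4 + 9·x^5)·Dx^2  (order 2).
h: a_k = 7, -18, 53, -162, 487, -1458, …
ICs: h(0) = 7, h′(0) = -18.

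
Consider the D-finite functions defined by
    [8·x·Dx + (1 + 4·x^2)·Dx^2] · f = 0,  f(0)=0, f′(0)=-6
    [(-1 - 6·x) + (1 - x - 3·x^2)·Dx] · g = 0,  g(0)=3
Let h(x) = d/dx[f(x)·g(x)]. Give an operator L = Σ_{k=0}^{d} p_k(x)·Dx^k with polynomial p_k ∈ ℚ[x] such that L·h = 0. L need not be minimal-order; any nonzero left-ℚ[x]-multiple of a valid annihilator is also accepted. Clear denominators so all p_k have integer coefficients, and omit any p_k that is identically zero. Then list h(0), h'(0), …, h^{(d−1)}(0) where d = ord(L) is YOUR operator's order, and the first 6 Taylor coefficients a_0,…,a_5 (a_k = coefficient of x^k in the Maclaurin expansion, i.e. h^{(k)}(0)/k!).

L = (22 + 1032·x^2 + 1152·x^3 + 5184·x^4) + (13 + 86·x + 132·x^2 + 600·x^3 + 1152·x^4 + 3456·x^5)·Dx + (-3 - x - 35·x^2 + 44·x^3 + 16·x^4 + 192·x^5 + 432·x^6)·Dx^2  (order 2).
h: a_k = -18, -36, -144, -408, -1518, -18288/5, …
ICs: h(0) = -18, h′(0) = -36.

f: a_k = 0, -6, 0, 8, 0, -96/5, …
g: a_k = 3, 3, 12, 21, 57, 120, …
Sym-product of L_f,L_g gives L₀ (≤ ord 2).
h₀' ⇒ L via d/dx closure of L₀.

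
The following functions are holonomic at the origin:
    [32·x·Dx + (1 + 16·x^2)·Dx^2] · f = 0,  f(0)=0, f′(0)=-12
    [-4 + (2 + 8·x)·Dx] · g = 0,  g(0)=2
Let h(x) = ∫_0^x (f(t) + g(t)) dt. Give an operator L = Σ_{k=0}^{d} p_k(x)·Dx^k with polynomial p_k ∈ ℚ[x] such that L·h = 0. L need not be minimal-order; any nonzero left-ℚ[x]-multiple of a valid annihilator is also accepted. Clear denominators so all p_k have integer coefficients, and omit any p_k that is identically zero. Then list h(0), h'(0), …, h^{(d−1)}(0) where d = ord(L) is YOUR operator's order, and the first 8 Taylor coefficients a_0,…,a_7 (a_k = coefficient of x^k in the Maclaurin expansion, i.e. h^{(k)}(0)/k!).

f: a_k = 0, -12, 0, 64, 0, -3072/5, 0, 49152/7, …
g: a_k = 2, 4, -4, 8, -20, 56, -168, 528, …
L₀ := lclm(L_f,L_g); ord L₀ ≤ 2+1.
h=∫h₀ ⇒ L = L₀·Dx.
L = (-32 - 320·x + 1536·x^2 + 3072·x^3)·Dx^2 + (-22 - 128·x + 320·x^2 + 6144·x^3 + 10752·x^4)·Dx^3 + (-1 + 12·x + 96·x^2 + 384·x^3 + 1792·x^4 + 3072·x^5)·Dx^4  (order 4).
h: a_k = 0, 2, -4, -4/3, 18, -4, -1396/15, -24, …
ICs: h(0) = 0, h′(0) = 2, h′′(0) = -8, h′′′(0) = -8.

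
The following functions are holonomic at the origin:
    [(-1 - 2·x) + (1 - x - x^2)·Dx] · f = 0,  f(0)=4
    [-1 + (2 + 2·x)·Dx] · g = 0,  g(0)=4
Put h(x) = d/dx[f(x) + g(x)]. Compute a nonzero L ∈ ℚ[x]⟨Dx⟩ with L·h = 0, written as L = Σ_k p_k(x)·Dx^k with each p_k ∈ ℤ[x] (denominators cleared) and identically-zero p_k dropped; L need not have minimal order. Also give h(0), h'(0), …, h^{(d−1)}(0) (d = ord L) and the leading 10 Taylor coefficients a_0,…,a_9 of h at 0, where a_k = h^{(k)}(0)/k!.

f: a_k = 4, 4, 8, 12, 20, 32, 52, 84, 136, 220, …
g: a_k = 4, 2, -1/2, 1/4, -5/32, 7/64, -21/256, 33/512, -429/8192, 715/16384, …
h₀=f+g: left-lcm gives L₀, ord ≤ 2.
Differentiate: ansatz ord ≤ ord L₀ ⇒ L.
L = (-48 - 138·x - 156·x^2 - 84·x^3 - 30·x^4) + (-69 - 336·x - 615·x^2 - 576·x^3 - 321·x^4 - 90·x^5)·Dx + (18 + 42·x + 6·x^2 - 82·x^3 - 126·x^4 - 82·x^5 - 20·x^6)·Dx^2  (order 2).
h: a_k = 6, 15, 147/4, 635/8, 10275/64, 39873/128, 301287/512, 1113683/1024, 32446755/16384, 116641925/32768, …
ICs: h(0) = 6, h′(0) = 15.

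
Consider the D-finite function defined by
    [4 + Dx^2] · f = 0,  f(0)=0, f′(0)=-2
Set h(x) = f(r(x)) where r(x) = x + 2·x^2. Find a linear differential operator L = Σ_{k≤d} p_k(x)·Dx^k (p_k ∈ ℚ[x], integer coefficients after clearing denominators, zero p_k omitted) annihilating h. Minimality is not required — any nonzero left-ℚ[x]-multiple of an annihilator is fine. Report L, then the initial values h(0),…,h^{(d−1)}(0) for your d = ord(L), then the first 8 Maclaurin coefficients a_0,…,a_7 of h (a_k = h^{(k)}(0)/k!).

L = (4 + 48·x + 192·x^2 + 256·x^3) - 4·Dx + (1 + 4·x)·Dx^2  (order 2).
h: a_k = 0, -2, -4, 4/3, 8, 236/15, 8, -3352/315, …
ICs: h(0) = 0, h′(0) = -2.

f: a_k = 0, -2, 0, 4/3, 0, -4/15, 0, 8/315, …
f∘r: x↦r, Dx↦Dx/r' in L_f ⇒ L₀.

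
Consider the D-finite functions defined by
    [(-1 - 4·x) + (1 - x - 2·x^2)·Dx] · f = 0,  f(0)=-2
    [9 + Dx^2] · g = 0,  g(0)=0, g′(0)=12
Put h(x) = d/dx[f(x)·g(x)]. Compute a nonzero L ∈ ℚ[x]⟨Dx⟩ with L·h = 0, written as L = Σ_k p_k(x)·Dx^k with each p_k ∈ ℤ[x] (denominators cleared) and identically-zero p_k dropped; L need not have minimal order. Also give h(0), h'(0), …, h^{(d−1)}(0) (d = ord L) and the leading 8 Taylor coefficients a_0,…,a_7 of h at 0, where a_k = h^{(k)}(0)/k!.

L = (-33 - 162·x - 243·x^2 + 324·x^3 + 324·x^4) + (-6 - 6·x + 108·x^2 + 144·x^3)·Dx + (5 - 14·x - 19·x^2 + 36·x^3 + 36·x^4)·Dx^2  (order 2).
h: a_k = -24, -48, -108, -336, -861, -10206/5, -47679/10, -381228/35, …
ICs: h(0) = -24, h′(0) = -48.

f: a_k = -2, -2, -6, -10, -22, -42, -86, -170, …
g: a_k = 0, 12, 0, -18, 0, 81/10, 0, -243/140, …
Product ⇒ symmetric product L₀, ord ≤ 2.
Derive L from L₀ (diff closure).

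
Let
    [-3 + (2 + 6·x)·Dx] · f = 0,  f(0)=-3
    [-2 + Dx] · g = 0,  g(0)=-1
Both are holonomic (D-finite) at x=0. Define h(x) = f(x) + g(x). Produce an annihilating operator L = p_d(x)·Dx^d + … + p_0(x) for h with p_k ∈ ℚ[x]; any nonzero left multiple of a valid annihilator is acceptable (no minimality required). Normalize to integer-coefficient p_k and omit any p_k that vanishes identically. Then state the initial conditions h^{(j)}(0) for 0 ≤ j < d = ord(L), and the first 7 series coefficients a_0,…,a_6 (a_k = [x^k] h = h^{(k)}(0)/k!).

L = (42 + 72·x) + (-25 - 96·x - 144·x^2)·Dx + (2 + 30·x + 72·x^2)·Dx^2  (order 2).
h: a_k = -4, -13/2, 11/8, -307/48, 3389/384, -77569/3840, 2062619/46080, …
ICs: h(0) = -4, h′(0) = -13/2.

f: a_k = -3, -9/2, 27/8, -81/16, 1215/128, -5103/256, 45927/1024, …
g: a_k = -1, -2, -2, -4/3, -2/3, -4/15, -4/45, …
Weyl lclm of L_f,L_g ⇒ L₀ (ord ≤ 2).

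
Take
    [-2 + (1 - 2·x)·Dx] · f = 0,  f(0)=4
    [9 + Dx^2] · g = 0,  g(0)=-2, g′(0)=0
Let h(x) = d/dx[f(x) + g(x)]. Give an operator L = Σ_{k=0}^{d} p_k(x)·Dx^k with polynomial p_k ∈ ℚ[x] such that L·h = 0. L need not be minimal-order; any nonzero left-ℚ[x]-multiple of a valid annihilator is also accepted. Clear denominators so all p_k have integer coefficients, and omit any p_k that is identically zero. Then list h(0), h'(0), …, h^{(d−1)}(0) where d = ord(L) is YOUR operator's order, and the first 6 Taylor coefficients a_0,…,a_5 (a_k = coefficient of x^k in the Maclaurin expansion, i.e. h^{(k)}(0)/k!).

f: a_k = 4, 8, 16, 32, 64, 128, …
g: a_k = -2, 0, 9, 0, -27/4, 0, …
f+g: L₀ = lclm(L_f,L_g), ord ≤ 1+2.
h₀' ⇒ L via d/dx closure of L₀.
L = (684 - 432·x + 432·x^2) + (-99 + 306·x - 324·x^2 + 216·x^3)·Dx + (76 - 48·x + 48·x^2)·Dx^2 + (-11 + 34·x - 36·x^2 + 24·x^3)·Dx^3  (order 3).
h: a_k = 8, 50, 96, 229, 640, 30963/20, …
ICs: h(0) = 8, h′(0) = 50, h′′(0) = 192.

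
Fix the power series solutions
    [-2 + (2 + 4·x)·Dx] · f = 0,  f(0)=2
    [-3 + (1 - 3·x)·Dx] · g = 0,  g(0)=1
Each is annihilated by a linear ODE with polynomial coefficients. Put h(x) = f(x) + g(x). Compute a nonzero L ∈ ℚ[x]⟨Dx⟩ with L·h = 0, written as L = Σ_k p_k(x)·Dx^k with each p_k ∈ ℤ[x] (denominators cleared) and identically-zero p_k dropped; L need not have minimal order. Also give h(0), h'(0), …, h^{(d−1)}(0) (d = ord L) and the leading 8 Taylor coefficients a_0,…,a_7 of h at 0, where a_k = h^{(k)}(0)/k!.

f: a_k = 2, 2, -1, 1, -5/4, 7/4, -21/8, 33/8, …
g: a_k = 1, 3, 9, 27, 81, 243, 729, 2187, …
h₀=f+g: left-lcm gives L₀, ord ≤ 2.
L = (21 + 27·x) + (-19 - 66·x - 81·x^2)·Dx + (2 + 7·x - 21·x^2 - 54·x^3)·Dx^2  (order 2).
h: a_k = 3, 5, 8, 28, 319/4, 979/4, 5811/8, 17529/8, …
ICs: h(0) = 3, h′(0) = 5.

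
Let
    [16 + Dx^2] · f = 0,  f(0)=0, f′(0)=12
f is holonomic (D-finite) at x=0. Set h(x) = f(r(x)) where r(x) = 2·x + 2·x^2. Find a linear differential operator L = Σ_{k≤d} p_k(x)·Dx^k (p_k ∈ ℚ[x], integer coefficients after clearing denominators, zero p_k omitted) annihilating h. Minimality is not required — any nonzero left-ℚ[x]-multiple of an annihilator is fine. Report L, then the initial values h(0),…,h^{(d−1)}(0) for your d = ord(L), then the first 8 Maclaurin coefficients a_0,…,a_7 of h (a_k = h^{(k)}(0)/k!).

L = (64 + 384·x + 768·x^2 + 512·x^3) - 2·Dx + (1 + 2·x)·Dx^2  (order 2).
h: a_k = 0, 24, 24, -256, -768, 256/5, 3840, 729088/105, …
ICs: h(0) = 0, h′(0) = 24.

f: a_k = 0, 12, 0, -32, 0, 128/5, 0, -1024/105, …
Substitute x→r, Dx→(1/r')Dx; clear ⇒ L₀.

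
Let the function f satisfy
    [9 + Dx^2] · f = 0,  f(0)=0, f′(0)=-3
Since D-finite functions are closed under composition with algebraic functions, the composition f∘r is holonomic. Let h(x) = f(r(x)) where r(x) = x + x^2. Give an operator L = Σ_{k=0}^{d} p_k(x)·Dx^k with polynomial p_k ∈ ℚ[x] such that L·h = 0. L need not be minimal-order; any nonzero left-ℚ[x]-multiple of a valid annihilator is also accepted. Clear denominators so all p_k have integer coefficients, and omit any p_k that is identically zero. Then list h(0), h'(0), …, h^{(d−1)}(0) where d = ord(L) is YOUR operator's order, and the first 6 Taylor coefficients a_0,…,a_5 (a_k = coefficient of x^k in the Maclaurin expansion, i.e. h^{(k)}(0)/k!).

f: a_k = 0, -3, 0, 9/2, 0, -81/40, …
L₀ from L_f via x↦r, Dx↦r'^{-1}Dx.
L = (9 + 54·x + 108·x^2 + 72·x^3) - 2·Dx + (1 + 2·x)·Dx^2  (order 2).
h: a_k = 0, -3, -3, 9/2, 27/2, 459/40, …
ICs: h(0) = 0, h′(0) = -3.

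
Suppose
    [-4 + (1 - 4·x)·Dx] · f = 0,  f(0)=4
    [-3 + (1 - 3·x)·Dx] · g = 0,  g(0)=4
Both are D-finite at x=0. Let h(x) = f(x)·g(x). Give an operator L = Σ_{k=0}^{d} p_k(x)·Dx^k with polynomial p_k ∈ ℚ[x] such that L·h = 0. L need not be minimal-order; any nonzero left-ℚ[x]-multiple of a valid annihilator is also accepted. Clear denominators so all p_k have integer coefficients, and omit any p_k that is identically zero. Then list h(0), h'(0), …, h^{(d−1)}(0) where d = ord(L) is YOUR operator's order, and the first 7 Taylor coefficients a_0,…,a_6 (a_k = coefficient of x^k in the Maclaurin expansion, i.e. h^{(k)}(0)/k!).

f: a_k = 4, 16, 64, 256, 1024, 4096, 16384, …
g: a_k = 4, 12, 36, 108, 324, 972, 2916, …
Product ⇒ symmetric product L₀, ord ≤ 1.
L = (-7 + 24·x) + (1 - 7·x + 12·x^2)·Dx  (order 1).
h: a_k = 16, 112, 592, 2800, 12496, 53872, 227152, …
ICs: h(0) = 16.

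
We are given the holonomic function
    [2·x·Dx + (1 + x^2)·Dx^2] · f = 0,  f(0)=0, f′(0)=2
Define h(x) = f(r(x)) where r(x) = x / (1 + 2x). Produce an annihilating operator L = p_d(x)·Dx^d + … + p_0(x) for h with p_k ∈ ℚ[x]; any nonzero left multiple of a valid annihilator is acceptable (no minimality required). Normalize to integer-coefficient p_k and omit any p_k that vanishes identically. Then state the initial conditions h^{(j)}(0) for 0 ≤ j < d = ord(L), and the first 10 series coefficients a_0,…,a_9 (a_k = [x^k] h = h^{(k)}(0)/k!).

f: a_k = 0, 2, 0, -2/3, 0, 2/5, 0, -2/7, 0, 2/9, …
h₀=f(r): pull back L_f along r ⇒ L₀.
L = (4 + 10·x)·Dx + (1 + 4·x + 5·x^2)·Dx^2  (order 2).
h: a_k = 0, 2, -4, 22/3, -12, 82/5, -44/3, -58/7, 84, -2398/9, …
ICs: h(0) = 0, h′(0) = 2.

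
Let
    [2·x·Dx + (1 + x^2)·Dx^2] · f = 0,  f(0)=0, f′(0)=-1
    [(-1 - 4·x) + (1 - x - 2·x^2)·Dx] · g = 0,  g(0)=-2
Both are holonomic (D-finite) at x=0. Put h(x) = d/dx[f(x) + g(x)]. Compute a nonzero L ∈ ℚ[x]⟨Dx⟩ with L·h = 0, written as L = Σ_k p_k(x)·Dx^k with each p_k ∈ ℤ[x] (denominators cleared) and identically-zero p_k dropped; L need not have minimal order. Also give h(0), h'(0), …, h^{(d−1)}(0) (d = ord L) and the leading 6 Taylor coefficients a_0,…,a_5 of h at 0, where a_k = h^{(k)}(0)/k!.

L = (6 - 24·x - 162·x^2 - 240·x^3 - 384·x^4 - 48·x^6) + (-16 - 74·x - 88·x^2 - 226·x^3 - 212·x^4 - 304·x^5 - 12·x^6 - 48·x^7)·Dx + (3 + 4·x + 8·x^2 - 28·x^3 - 27·x^4 - 36·x^5 - 40·x^6 - 4·x^7 - 8·x^8)·Dx^2  (order 2).
h: a_k = -3, -12, -29, -88, -211, -516, …
ICs: h(0) = -3, h′(0) = -12.

f: a_k = 0, -1, 0, 1/3, 0, -1/5, …
g: a_k = -2, -2, -6, -10, -22, -42, …
f+g: L₀ = lclm(L_f,L_g), ord ≤ 2+1.
Derive L from L₀ (diff closure).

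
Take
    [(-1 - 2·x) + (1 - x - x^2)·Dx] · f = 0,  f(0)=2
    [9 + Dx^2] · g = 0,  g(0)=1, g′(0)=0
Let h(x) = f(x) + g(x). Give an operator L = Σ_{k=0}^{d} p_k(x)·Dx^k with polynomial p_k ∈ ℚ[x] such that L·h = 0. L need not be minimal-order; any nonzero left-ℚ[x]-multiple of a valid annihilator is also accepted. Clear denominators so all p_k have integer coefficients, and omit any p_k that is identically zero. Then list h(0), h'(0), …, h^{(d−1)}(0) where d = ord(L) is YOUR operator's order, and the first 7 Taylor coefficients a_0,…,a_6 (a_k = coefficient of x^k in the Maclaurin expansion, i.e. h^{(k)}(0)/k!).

L = (243 + 432·x - 81·x^2 + 216·x^3 + 405·x^4 + 162·x^5) + (-117 + 225·x + 36·x^2 - 297·x^3 + 54·x^4 + 243·x^5 + 81·x^6)·Dx + (27 + 48·x - 9·x^2 + 24·x^3 + 45·x^4 + 18·x^5)·Dx^2 + (-13 + 25·x + 4·x^2 - 33·x^3 + 6·x^4 + 27·x^5 + 9·x^6)·Dx^3  (order 3).
h: a_k = 3, 2, -1/2, 6, 107/8, 16, 1999/80, …
ICs: h(0) = 3, h′(0) = 2, h′′(0) = -1.

f: a_k = 2, 2, 4, 6, 10, 16, 26, …
g: a_k = 1, 0, -9/2, 0, 27/8, 0, -81/80, …
L₀ := lclm(L_f,L_g); ord L₀ ≤ 1+2.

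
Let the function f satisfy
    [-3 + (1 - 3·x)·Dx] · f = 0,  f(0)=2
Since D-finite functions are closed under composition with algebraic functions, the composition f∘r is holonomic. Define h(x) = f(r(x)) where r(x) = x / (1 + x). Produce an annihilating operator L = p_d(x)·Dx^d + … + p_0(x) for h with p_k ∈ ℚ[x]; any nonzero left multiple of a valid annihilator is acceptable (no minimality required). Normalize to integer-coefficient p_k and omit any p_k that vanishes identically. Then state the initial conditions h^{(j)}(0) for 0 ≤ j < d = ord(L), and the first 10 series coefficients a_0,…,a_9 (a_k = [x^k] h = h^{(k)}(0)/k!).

f: a_k = 2, 6, 18, 54, 162, 486, 1458, 4374, 13122, 39366, …
L₀ from L_f via x↦r, Dx↦r'^{-1}Dx.
L = 3 + (-1 + x + 2·x^2)·Dx  (order 1).
h: a_k = 2, 6, 12, 24, 48, 96, 192, 384, 768, 1536, …
ICs: h(0) = 2.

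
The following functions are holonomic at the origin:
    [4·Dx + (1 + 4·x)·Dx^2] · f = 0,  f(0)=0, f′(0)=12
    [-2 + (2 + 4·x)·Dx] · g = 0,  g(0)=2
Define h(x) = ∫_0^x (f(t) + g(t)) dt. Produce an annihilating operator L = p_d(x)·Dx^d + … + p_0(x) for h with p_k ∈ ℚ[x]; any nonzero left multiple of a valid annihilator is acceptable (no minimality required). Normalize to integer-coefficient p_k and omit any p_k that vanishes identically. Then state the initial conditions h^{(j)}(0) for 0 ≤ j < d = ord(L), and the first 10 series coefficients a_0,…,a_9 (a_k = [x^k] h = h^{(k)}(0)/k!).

f: a_k = 0, 12, -24, 64, -192, 3072/5, -2048, 49152/7, -24576, 262144/3, …
g: a_k = 2, 2, -1, 1, -5/4, 7/4, -21/8, 33/8, -429/64, 715/64, …
Weyl lclm of L_f,L_g ⇒ L₀ (ord ≤ 3).
h=∫h₀ ⇒ L = L₀·Dx.
L = (20 + 16·x)·Dx^2 + (29 + 104·x + 80·x^2)·Dx^3 + (3 + 22·x + 48·x^2 + 32·x^3)·Dx^4  (order 4).
h: a_k = 0, 2, 7, -25/3, 65/4, -773/20, 12323/120, -16405/56, 393447/448, -524431/192, …
ICs: h(0) = 0, h′(0) = 2, h′′(0) = 14, h′′′(0) = -50.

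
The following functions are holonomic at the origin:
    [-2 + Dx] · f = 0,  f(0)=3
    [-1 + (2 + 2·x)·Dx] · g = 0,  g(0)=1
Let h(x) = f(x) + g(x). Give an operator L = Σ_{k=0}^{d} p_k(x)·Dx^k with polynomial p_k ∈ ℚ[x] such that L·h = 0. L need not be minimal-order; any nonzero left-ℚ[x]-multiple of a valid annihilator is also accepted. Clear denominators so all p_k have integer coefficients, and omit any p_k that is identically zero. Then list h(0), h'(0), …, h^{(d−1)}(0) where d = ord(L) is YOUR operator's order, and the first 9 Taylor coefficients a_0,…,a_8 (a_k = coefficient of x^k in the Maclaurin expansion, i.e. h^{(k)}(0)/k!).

L = (10 + 8·x) + (-17 - 32·x - 16·x^2)·Dx + (6 + 14·x + 8·x^2)·Dx^2  (order 2).
h: a_k = 4, 13/2, 47/8, 65/16, 251/128, 1059/1280, 3781/15360, 19849/215040, 20491/3440640, …
ICs: h(0) = 4, h′(0) = 13/2.

f: a_k = 3, 6, 6, 4, 2, 4/5, 4/15, 8/105, 2/105, …
g: a_k = 1, 1/2, -1/8, 1/16, -5/128, 7/256, -21/1024, 33/2048, -429/32768, …
h₀=f+g: left-lcm gives L₀, ord ≤ 2.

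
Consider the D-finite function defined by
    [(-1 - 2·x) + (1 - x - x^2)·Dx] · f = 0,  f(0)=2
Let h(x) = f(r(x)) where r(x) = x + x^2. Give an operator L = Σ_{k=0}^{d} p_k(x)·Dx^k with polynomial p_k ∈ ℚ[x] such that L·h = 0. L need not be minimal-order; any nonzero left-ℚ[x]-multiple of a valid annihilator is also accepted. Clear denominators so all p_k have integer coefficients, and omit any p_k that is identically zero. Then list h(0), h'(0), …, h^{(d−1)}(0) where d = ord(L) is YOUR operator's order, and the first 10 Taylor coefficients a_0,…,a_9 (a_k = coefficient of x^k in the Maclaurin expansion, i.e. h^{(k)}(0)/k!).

f: a_k = 2, 2, 4, 6, 10, 16, 26, 42, 68, 110, …
Substitute x→r, Dx→(1/r')Dx; clear ⇒ L₀.
L = (1 + 4·x + 6·x^2 + 4·x^3) + (-1 + x + 2·x^2 + 2·x^3 + x^4)·Dx  (order 1).
h: a_k = 2, 2, 6, 14, 32, 74, 172, 398, 922, 2136, …
ICs: h(0) = 2.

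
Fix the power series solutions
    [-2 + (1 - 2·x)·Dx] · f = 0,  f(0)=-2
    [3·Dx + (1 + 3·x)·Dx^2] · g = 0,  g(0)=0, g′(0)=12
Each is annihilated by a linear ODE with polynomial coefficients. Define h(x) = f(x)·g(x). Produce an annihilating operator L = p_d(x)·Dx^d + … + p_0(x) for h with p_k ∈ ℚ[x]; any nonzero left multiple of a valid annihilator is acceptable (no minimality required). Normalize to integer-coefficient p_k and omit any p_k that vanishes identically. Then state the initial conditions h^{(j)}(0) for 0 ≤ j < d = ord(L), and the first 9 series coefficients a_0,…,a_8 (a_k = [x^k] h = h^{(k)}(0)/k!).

L = 6 + (1 + 18·x)·Dx + (-1 - x + 6·x^2)·Dx^2  (order 2).
h: a_k = 0, -24, -12, -96, -30, -2244/5, 372/5, -82272/35, 65091/35, …
ICs: h(0) = 0, h′(0) = -24.

f: a_k = -2, -4, -8, -16, -32, -64, -128, -256, -512, …
g: a_k = 0, 12, -18, 36, -81, 972/5, -486, 8748/7, -6561/2, …
Product ⇒ symmetric product L₀, ord ≤ 2.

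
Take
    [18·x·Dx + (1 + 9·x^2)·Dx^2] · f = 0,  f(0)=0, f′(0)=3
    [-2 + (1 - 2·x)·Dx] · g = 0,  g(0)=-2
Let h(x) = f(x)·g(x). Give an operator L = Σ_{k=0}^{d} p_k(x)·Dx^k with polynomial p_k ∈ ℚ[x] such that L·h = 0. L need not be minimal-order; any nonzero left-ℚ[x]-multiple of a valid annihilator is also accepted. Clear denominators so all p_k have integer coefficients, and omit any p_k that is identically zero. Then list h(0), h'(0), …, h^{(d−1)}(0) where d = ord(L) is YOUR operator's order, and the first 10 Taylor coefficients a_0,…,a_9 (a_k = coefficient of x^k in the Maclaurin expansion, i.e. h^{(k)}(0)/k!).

L = 36·x + (4 - 18·x + 72·x^2)·Dx + (-1 + 2·x - 9·x^2 + 18·x^3)·Dx^2  (order 2).
h: a_k = 0, -6, -12, -6, -12, -606/5, -1212/5, 4902/35, 9804/35, -133482/35, …
ICs: h(0) = 0, h′(0) = -6.

f: a_k = 0, 3, 0, -9, 0, 243/5, 0, -2187/7, 0, 2187, …
g: a_k = -2, -4, -8, -16, -32, -64, -128, -256, -512, -1024, …
f·g: L₀ = L_f ⊗_s L_g, ord ≤ 2·1.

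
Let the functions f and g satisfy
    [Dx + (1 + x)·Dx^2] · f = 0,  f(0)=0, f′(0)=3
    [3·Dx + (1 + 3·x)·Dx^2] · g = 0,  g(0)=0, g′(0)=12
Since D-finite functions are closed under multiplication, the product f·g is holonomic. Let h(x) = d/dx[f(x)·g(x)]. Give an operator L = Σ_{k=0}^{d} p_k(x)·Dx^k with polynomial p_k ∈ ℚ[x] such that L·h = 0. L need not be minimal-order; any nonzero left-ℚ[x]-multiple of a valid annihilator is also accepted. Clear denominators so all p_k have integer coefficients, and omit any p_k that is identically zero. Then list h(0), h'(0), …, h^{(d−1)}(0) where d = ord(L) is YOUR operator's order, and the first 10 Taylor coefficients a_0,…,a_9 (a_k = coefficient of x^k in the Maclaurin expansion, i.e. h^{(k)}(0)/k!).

L = (30 + 72·x + 54·x^2) + (76 + 354·x + 540·x^2 + 270·x^3)·Dx + (29 + 200·x + 486·x^2 + 504·x^3 + 189·x^4)·Dx^2 + (2 + 19·x + 68·x^2 + 114·x^3 + 90·x^4 + 27·x^5)·Dx^3  (order 3).
h: a_k = 0, 72, -216, 588, -1620, 22842/5, -65604/5, 267066/7, -3914406/35, 11536799/35, …
ICs: h(0) = 0, h′(0) = 72, h′′(0) = -432.

f: a_k = 0, 3, -3/2, 1, -3/4, 3/5, -1/2, 3/7, -3/8, 1/3, …
g: a_k = 0, 12, -18, 36, -81, 972/5, -486, 8748/7, -6561/2, 8748, …
Product ⇒ symmetric product L₀, ord ≤ 4.
Differentiate: ansatz ord ≤ ord L₀ ⇒ L.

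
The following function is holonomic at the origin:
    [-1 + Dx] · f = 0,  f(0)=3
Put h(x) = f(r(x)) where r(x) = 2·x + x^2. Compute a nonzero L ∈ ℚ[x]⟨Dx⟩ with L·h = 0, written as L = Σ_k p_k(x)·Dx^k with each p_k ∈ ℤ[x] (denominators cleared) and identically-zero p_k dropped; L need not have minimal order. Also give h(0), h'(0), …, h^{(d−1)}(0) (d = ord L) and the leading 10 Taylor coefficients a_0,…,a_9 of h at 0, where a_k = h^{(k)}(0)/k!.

f: a_k = 3, 3, 3/2, 1/2, 1/8, 1/40, 1/240, 1/1680, 1/13440, 1/120960, …
L₀ from L_f via x↦r, Dx↦r'^{-1}Dx.
L = (-2 - 2·x) + Dx  (order 1).
h: a_k = 3, 6, 9, 10, 19/2, 39/5, 173/30, 407/105, 135/56, 5281/3780, …
ICs: h(0) = 3.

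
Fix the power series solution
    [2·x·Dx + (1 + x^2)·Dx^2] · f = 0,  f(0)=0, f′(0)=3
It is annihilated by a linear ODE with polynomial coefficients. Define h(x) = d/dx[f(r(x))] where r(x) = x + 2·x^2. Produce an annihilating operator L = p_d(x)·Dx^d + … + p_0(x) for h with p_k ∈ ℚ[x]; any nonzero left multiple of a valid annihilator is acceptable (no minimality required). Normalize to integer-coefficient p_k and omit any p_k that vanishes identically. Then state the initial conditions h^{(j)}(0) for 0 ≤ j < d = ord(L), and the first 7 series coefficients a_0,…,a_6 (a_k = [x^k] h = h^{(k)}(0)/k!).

f: a_k = 0, 3, 0, -1, 0, 3/5, 0, …
Change of var in L_f (x↦r) gives L₀.
h₀' ⇒ L via d/dx closure of L₀.
L = (-4 + 2·x + 16·x^2 + 48·x^3 + 48·x^4) + (1 + 4·x + x^2 + 8·x^3 + 20·x^4 + 16·x^5)·Dx  (order 1).
h: a_k = 3, 12, -3, -24, -57, -12, 165, …
ICs: h(0) = 3.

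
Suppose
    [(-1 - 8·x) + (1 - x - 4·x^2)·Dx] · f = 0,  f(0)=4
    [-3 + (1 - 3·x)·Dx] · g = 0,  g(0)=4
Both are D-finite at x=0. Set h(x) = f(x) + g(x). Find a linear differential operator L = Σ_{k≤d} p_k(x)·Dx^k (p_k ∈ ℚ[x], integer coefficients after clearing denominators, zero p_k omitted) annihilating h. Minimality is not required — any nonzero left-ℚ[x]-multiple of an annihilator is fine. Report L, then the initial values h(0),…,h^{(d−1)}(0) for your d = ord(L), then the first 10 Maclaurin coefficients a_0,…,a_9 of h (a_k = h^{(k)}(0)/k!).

L = (6 - 72·x + 144·x^2 - 144·x^3) + (4 - 84·x^2 + 252·x^3 - 288·x^4)·Dx + (-1 + 8·x - 21·x^2 + 8·x^3 + 54·x^4 - 72·x^5)·Dx^2  (order 2).
h: a_k = 8, 16, 56, 144, 440, 1232, 3640, 10512, 30904, 90448, …
ICs: h(0) = 8, h′(0) = 16.

f: a_k = 4, 4, 20, 36, 116, 260, 724, 1764, 4660, 11716, …
g: a_k = 4, 12, 36, 108, 324, 972, 2916, 8748, 26244, 78732, …
Sum ⇒ L₀ = lclm(L_f,L_g) in ℚ(x)⟨Dx⟩.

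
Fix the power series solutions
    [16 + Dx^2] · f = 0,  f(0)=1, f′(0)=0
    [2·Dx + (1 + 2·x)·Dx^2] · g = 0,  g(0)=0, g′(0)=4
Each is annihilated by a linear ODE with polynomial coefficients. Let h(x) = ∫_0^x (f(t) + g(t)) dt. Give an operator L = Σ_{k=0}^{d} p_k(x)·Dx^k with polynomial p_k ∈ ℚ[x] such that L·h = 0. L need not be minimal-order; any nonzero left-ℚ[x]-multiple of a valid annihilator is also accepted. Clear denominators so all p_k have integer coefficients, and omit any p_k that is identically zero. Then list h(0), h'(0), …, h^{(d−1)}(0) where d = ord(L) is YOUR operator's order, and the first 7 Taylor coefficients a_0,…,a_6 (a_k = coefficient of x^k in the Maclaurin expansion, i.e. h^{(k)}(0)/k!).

f: a_k = 1, 0, -8, 0, 32/3, 0, -256/45, …
g: a_k = 0, 4, -4, 16/3, -8, 64/5, -64/3, …
Weyl lclm of L_f,L_g ⇒ L₀ (ord ≤ 4).
Integrate: L := L₀·Dx.
L = (160 + 256·x + 256·x^2)·Dx^2 + (48 + 224·x + 384·x^2 + 256·x^3)·Dx^3 + (10 + 16·x + 16·x^2)·Dx^4 + (3 + 14·x + 24·x^2 + 16·x^3)·Dx^5  (order 5).
h: a_k = 0, 1, 2, -4, 4/3, 8/15, 32/15, …
ICs: h(0) = 0, h′(0) = 1, h′′(0) = 4, h′′′(0) = -24, h′′′′(0) = 32.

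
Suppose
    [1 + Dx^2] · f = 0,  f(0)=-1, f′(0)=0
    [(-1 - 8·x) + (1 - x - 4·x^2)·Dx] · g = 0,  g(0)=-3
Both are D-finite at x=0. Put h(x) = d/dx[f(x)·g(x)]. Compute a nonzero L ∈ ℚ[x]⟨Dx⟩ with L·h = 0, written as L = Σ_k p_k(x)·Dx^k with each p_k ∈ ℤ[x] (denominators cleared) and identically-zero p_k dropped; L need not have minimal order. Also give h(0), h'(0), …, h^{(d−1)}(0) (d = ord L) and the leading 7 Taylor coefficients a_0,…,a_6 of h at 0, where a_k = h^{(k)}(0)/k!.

f: a_k = -1, 0, 1/2, 0, -1/24, 0, 1/720, …
g: a_k = -3, -3, -15, -27, -87, -195, -543, …
Sym-product of L_f,L_g gives L₀ (≤ ord 2).
Derive L from L₀ (diff closure).
L = (159 - 2·x - 7·x^2 + 8·x^3 + 16·x^4) + (22 + 178·x + 24·x^2 + 64·x^3)·Dx + (-7 + 6·x + 25·x^2 + 8·x^3 + 16·x^4)·Dx^2  (order 2).
h: a_k = 3, 27, 153/2, 637/2, 7265/8, 120029/40, 2060723/240, …
ICs: h(0) = 3, h′(0) = 27.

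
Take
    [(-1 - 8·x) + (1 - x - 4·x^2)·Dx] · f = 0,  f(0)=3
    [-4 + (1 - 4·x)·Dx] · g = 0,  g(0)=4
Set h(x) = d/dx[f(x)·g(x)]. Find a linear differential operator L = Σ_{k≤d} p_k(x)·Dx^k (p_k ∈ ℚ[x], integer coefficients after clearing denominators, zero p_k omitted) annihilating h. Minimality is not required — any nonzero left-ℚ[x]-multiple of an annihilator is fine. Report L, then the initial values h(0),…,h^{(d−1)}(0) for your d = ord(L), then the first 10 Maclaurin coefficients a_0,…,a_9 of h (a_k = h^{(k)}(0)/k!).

L = (50 - 96·x - 480·x^2 + 3072·x^4) + (-5 + 25·x + 48·x^2 - 320·x^3 + 768·x^5)·Dx  (order 1).
h: a_k = 60, 600, 3924, 22320, 115500, 567432, 2685060, 12386400, 56055132, 250044600, …
ICs: h(0) = 60.

f: a_k = 3, 3, 15, 27, 87, 195, 543, 1323, 3495, 8787, …
g: a_k = 4, 16, 64, 256, 1024, 4096, 16384, 65536, 262144, 1048576, …
L₀ := L_f ⊗_s L_g (sym. prod.), ord ≤ 1.
h₀' ⇒ L via d/dx closure of L₀.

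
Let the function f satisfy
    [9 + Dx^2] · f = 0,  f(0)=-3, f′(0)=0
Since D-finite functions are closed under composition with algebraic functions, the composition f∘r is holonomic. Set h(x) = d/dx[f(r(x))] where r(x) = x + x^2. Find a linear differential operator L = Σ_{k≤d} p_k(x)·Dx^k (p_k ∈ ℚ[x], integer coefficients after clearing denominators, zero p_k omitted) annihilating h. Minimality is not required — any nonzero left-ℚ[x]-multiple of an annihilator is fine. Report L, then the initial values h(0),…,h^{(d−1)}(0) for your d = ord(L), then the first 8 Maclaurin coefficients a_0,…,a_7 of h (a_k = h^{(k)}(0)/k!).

f: a_k = -3, 0, 27/2, 0, -81/8, 0, 243/80, 0, …
Substitute x→r, Dx→(1/r')Dx; clear ⇒ L₀.
h=h₀': d/dx-closure on L₀ ⇒ L.
L = (21 + 72·x + 216·x^2 + 288·x^3 + 144·x^4) + (-6 - 12·x)·Dx + (1 + 4·x + 4·x^2)·Dx^2  (order 2).
h: a_k = 0, 27, 81, 27/2, -405/2, -13851/40, -6237/40, 156573/560, …
ICs: h(0) = 0, h′(0) = 27.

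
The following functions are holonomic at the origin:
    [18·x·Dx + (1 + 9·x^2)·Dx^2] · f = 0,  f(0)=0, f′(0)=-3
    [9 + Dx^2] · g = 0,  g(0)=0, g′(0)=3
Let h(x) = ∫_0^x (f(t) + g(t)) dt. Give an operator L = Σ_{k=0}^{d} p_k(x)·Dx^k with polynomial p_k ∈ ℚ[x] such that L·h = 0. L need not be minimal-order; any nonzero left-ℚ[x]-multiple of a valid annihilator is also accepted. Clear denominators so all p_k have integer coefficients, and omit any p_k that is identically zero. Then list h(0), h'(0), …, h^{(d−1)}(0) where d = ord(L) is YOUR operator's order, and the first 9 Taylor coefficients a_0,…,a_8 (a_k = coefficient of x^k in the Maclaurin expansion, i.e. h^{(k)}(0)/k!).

L = (-1782·x + 20412·x^3 + 13122·x^5)·Dx^2 + (-9 + 567·x^2 + 6561·x^4 + 6561·x^6)·Dx^3 + (-198·x + 2268·x^3 + 1458·x^5)·Dx^4 + (-1 + 63·x^2 + 729·x^4 + 729·x^6)·Dx^5  (order 5).
h: a_k = 0, 0, 0, 0, 9/8, 0, -621/80, 0, 174717/4480, …
ICs: h(0) = 0, h′(0) = 0, h′′(0) = 0, h′′′(0) = 0, h′′′′(0) = 27.

f: a_k = 0, -3, 0, 9, 0, -243/5, 0, 2187/7, 0, …
g: a_k = 0, 3, 0, -9/2, 0, 81/40, 0, -243/560, 0, …
Weyl lclm of L_f,L_g ⇒ L₀ (ord ≤ 4).
h=∫₀ˣh₀: take L = L₀·Dx.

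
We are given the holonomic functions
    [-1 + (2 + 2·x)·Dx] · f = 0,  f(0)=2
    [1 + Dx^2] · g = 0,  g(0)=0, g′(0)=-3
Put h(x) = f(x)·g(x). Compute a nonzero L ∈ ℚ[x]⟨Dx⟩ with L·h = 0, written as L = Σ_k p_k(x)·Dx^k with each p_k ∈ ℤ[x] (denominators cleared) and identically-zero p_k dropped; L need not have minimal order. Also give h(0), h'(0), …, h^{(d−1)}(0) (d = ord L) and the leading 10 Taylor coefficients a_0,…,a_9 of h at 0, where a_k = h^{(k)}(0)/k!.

f: a_k = 2, 1, -1/4, 1/8, -5/64, 7/128, -21/512, 33/1024, -429/16384, 715/32768, …
g: a_k = 0, -3, 0, 1/2, 0, -1/40, 0, 1/1680, 0, -1/120960, …
Sym-product of L_f,L_g gives L₀ (≤ ord 2).
L = (7 + 8·x + 4·x^2) + (-4 - 4·x)·Dx + (4 + 8·x + 4·x^2)·Dx^2  (order 2).
h: a_k = 0, -6, -3, 7/4, 1/8, 19/320, -81/640, 983/10752, -7727/107520, 185275/3096576, …
ICs: h(0) = 0, h′(0) = -6.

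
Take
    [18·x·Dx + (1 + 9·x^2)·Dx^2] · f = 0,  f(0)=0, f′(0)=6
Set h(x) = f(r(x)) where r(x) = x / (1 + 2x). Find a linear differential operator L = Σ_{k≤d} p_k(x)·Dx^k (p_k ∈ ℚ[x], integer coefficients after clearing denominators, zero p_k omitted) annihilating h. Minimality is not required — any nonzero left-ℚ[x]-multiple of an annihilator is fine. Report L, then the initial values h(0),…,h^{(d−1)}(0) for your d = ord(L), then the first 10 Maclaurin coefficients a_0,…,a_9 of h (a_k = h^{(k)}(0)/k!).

L = (4 + 26·x)·Dx + (1 + 4·x + 13·x^2)·Dx^2  (order 2).
h: a_k = 0, 6, -12, 6, 60, -1194/5, 276, 8898/7, -7140, 12534, …
ICs: h(0) = 0, h′(0) = 6.

f: a_k = 0, 6, 0, -18, 0, 486/5, 0, -4374/7, 0, 4374, …
L₀ from L_f via x↦r, Dx↦r'^{-1}Dx.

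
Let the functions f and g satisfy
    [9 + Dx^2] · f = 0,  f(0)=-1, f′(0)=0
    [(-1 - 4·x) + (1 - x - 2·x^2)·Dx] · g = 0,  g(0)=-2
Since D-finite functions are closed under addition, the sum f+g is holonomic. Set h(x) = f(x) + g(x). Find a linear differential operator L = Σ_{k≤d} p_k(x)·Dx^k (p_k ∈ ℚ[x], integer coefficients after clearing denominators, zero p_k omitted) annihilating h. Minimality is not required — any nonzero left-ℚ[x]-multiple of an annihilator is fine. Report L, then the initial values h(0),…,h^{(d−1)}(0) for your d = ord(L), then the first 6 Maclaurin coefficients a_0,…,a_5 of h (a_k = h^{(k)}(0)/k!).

L = (-117 - 486·x - 135·x^2 - 360·x^3 - 540·x^4 - 432·x^5) + (45 - 63·x - 81·x^2 + 153·x^3 + 18·x^4 - 324·x^5 - 216·x^6)·Dx + (-13 - 54·x - 15·x^2 - 40·x^3 - 60·x^4 - 48·x^5)·Dx^2 + (5 - 7·x - 9·x^2 + 17·x^3 + 2·x^4 - 36·x^5 - 24·x^6)·Dx^3  (order 3).
h: a_k = -3, -2, -3/2, -10, -203/8, -42, …
ICs: h(0) = -3, h′(0) = -2, h′′(0) = -3.

f: a_k = -1, 0, 9/2, 0, -27/8, 0, …
g: a_k = -2, -2, -6, -10, -22, -42, …
Sum ⇒ L₀ = lclm(L_f,L_g) in ℚ(x)⟨Dx⟩.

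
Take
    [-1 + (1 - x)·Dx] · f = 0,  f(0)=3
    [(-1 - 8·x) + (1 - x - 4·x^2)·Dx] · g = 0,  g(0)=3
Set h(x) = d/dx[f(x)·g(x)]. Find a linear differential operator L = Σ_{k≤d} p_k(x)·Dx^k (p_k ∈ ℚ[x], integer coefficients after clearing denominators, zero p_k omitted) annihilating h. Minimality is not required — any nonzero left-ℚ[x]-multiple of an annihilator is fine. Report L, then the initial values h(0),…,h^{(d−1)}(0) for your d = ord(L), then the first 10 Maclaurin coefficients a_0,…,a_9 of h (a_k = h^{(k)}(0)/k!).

L = (7 + 6·x + 3·x^2 - 96·x^3 + 96·x^4) + (-1 - x + 15·x^2 - 7·x^3 - 30·x^4 + 24·x^5)·Dx  (order 1).
h: a_k = 18, 126, 432, 1620, 4950, 15714, 46116, 136584, 390906, 1117350, …
ICs: h(0) = 18.

f: a_k = 3, 3, 3, 3, 3, 3, 3, 3, 3, 3, …
g: a_k = 3, 3, 15, 27, 87, 195, 543, 1323, 3495, 8787, …
Sym-product of L_f,L_g gives L₀ (≤ ord 1).
h=h₀': d/dx-closure on L₀ ⇒ L.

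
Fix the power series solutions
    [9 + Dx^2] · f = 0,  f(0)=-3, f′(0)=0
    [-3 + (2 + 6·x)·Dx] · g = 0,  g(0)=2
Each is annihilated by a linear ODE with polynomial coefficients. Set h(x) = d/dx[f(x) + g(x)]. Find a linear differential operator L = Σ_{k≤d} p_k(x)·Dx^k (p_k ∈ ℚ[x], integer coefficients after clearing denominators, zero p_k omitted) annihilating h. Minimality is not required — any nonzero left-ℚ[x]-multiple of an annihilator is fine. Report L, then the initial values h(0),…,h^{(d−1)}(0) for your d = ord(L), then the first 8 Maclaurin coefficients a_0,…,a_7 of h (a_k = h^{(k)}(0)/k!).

f: a_k = -3, 0, 27/2, 0, -81/8, 0, 243/80, 0, …
g: a_k = 2, 3, -9/4, 27/8, -405/64, 1701/128, -15309/512, 72171/1024, …
Weyl lclm of L_f,L_g ⇒ L₀ (ord ≤ 3).
h=h₀': d/dx-closure on L₀ ⇒ L.
L = (-513 - 648·x - 972·x^2) + (-126 - 810·x - 1944·x^2 - 1944·x^3)·Dx + (-57 - 72·x - 108·x^2)·Dx^2 + (-14 - 90·x - 216·x^2 - 216·x^3)·Dx^3  (order 3).
h: a_k = 3, 45/2, 81/8, -1053/16, 8505/128, -206307/1280, 505197/1024, -98793351/71680, …
ICs: h(0) = 3, h′(0) = 45/2, h′′(0) = 81/4.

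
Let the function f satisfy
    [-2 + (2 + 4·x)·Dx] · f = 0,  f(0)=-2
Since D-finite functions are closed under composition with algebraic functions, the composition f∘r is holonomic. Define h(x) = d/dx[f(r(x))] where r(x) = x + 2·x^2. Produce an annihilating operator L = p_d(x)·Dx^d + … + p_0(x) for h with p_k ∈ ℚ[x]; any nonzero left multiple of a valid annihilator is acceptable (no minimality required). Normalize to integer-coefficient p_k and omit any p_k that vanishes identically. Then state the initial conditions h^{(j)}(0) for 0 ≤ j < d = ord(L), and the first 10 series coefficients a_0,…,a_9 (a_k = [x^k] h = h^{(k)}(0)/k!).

L = 3 + (-1 - 6·x - 12·x^2 - 16·x^3)·Dx  (order 1).
h: a_k = -2, -6, 9, -3, -75/4, 171/4, -147/8, -867/8, 17037/64, -7905/64, …
ICs: h(0) = -2.

f: a_k = -2, -2, 1, -1, 5/4, -7/4, 21/8, -33/8, 429/64, -715/64, …
Substitute x→r, Dx→(1/r')Dx; clear ⇒ L₀.
Derive L from L₀ (diff closure).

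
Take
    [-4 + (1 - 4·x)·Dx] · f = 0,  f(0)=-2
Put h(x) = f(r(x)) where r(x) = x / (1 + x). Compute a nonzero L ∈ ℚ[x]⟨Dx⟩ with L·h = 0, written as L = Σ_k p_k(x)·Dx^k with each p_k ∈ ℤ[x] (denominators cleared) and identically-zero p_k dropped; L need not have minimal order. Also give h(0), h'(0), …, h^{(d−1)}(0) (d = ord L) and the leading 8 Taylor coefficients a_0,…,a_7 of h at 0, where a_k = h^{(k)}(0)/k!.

f: a_k = -2, -8, -32, -128, -512, -2048, -8192, -32768, …
f∘r: x↦r, Dx↦Dx/r' in L_f ⇒ L₀.
L = 4 + (-1 + 2·x + 3·x^2)·Dx  (order 1).
h: a_k = -2, -8, -24, -72, -216, -648, -1944, -5832, …
ICs: h(0) = -2.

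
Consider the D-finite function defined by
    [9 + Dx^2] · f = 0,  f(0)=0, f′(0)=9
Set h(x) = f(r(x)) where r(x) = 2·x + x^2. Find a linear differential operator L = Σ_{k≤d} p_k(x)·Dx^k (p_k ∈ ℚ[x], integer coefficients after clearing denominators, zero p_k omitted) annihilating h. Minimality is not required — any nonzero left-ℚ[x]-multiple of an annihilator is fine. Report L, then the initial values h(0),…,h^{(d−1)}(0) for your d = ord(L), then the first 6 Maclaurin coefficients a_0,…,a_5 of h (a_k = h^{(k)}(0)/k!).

f: a_k = 0, 9, 0, -27/2, 0, 243/40, …
f∘r: x↦r, Dx↦Dx/r' in L_f ⇒ L₀.
L = (36 + 108·x + 108·x^2 + 36·x^3) - Dx + (1 + x)·Dx^2  (order 2).
h: a_k = 0, 18, 9, -108, -162, 567/5, …
ICs: h(0) = 0, h′(0) = 18.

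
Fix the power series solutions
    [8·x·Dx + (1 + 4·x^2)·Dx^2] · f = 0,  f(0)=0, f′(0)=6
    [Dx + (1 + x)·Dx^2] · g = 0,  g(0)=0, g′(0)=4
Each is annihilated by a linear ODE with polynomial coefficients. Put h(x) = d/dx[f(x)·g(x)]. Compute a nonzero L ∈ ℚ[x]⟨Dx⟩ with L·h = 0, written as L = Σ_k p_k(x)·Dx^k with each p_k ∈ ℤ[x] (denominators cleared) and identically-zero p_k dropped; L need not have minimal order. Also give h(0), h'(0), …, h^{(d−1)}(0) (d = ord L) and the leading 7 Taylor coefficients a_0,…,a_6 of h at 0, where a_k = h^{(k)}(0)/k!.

f: a_k = 0, 6, 0, -8, 0, 96/5, 0, …
g: a_k = 0, 4, -2, 4/3, -1, 4/5, -2/3, …
L₀ := L_f ⊗_s L_g (sym. prod.), ord ≤ 4.
Differentiate: ansatz ord ≤ ord L₀ ⇒ L.
L = (288 + 560·x + 3584·x^2 + 8640·x^3 + 7680·x^4 + 3328·x^5 + 1024·x^7) + (258 + 1840·x + 6992·x^2 + 19264·x^3 + 29440·x^4 + 23808·x^5 + 8960·x^6 + 3072·x^7 + 3584·x^8)·Dx + (36 + 628·x + 2496·x^2 + 6192·x^3 + 12288·x^4 + 15936·x^5 + 12288·x^6 + 5376·x^7 + 3072·x^8 + 2048·x^9)·Dx^2 + (17 + 66·x + 241·x^2 + 608·x^3 + 1152·x^4 + 1728·x^5 + 2016·x^6 + 1536·x^7 + 768·x^8 + 512·x^9 + 256·x^10)·Dx^3  (order 3).
h: a_k = 0, 48, -36, -96, 50, 2128/5, -1204/5, …
ICs: h(0) = 0, h′(0) = 48, h′′(0) = -72.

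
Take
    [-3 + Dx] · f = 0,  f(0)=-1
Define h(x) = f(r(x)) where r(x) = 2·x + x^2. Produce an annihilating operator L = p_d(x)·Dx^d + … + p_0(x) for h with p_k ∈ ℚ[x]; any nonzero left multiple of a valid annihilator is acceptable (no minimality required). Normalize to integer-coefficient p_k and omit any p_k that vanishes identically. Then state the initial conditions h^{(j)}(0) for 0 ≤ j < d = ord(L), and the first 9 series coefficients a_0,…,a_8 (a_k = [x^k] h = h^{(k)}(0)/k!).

L = (-6 - 6·x) + Dx  (order 1).
h: a_k = -1, -6, -21, -54, -225/2, -999/5, -3123/10, -15363/35, -157761/280, …
ICs: h(0) = -1.

f: a_k = -1, -3, -9/2, -9/2, -27/8, -81/40, -81/80, -243/560, -729/4480, …
Substitute x→r, Dx→(1/r')Dx; clear ⇒ L₀.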